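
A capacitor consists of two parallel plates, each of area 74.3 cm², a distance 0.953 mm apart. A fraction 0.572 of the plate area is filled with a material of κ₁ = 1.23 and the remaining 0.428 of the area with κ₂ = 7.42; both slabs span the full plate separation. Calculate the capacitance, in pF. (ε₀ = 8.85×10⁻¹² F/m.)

268 pF

A = 74.3 cm² = 7.43×10⁻³ m².
Side-by-side slabs ⇒ two capacitors in parallel, each spanning the full gap.
C₁ = κ₁ε₀A₁/d = 1.23 × 8.85×10⁻¹² × 4.25×10⁻³ / 9.53×10⁻⁴ = 4.85×10⁻¹¹ F.
C₂ = κ₂ε₀A₂/d = 7.42 × 8.85×10⁻¹² × 3.18×10⁻³ / 9.53×10⁻⁴ = 2.19×10⁻¹⁰ F.
C = C₁ + C₂ = 2.68×10⁻¹⁰ F.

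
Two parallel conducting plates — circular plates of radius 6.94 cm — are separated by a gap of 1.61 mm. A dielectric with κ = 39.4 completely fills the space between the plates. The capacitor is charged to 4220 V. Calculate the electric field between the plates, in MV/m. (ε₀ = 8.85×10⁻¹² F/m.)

E ≈ 2.62 MV/m

E = V/d = 4220 / 1.61×10⁻³ = 2.62×10⁶ V/m.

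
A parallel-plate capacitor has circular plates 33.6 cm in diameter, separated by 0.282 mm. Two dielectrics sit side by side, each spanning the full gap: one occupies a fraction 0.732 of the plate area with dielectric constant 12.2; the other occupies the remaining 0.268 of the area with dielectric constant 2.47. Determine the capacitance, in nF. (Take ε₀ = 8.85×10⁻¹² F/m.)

A = π(33.6/2 cm)² = 8.87×10⁻² m².
Side-by-side slabs ⇒ two capacitors in parallel, each spanning the full gap.
C₁ = κ₁ε₀A₁/d = 12.2 × 8.85×10⁻¹² × 6.49×10⁻² / 2.82×10⁻⁴ = 2.49×10⁻⁸ F.
C₂ = κ₂ε₀A₂/d = 2.47 × 8.85×10⁻¹² × 2.38×10⁻² / 2.82×10⁻⁴ = 1.84×10⁻⁹ F.
C = C₁ + C₂ = 2.67×10⁻⁸ F.

26.7 nF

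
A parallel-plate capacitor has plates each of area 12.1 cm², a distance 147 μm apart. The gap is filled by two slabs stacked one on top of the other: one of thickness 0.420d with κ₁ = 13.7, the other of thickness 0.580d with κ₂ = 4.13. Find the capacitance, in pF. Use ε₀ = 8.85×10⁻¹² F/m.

426 pF

A = 12.1 cm² = 1.21×10⁻³ m².
Stacked slabs ⇒ two capacitors in series, each with the full plate area.
C₁ = κ₁ε₀A/d₁ = 13.7 × 8.85×10⁻¹² × 1.21×10⁻³ / 6.17×10⁻⁵ = 2.38×10⁻⁹ F.
C₂ = κ₂ε₀A/d₂ = 4.13 × 8.85×10⁻¹² × 1.21×10⁻³ / 8.53×10⁻⁵ = 5.19×10⁻¹⁰ F.
C = (1/C₁ + 1/C₂)⁻¹ = 4.26×10⁻¹⁰ F.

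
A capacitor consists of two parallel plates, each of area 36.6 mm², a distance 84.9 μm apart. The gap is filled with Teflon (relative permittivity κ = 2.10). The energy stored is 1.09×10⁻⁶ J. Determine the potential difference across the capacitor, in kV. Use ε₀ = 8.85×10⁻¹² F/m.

V ≈ 0.522 kV

A = 36.6 mm² = 3.66×10⁻⁵ m².
C = κε₀A/d = 2.10 × 8.85×10⁻¹² × 3.66×10⁻⁵ / 8.49×10⁻⁵ = 8.01×10⁻¹² F.
V = √(2U/C) = √(2 × 1.09×10⁻⁶ / 8.01×10⁻¹²) = 5.22×10² V.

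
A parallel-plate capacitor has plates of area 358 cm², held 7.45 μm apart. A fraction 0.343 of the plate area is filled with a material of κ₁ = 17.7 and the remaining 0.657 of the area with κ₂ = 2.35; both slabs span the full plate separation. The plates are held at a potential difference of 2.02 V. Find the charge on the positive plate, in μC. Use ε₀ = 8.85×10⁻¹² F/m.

0.654 μC

A = 358 cm² = 3.58×10⁻² m².
Side-by-side slabs ⇒ two capacitors in parallel, each spanning the full gap.
C₁ = κ₁ε₀A₁/d = 17.7 × 8.85×10⁻¹² × 1.23×10⁻² / 7.45×10⁻⁶ = 2.58×10⁻⁷ F.
C₂ = κ₂ε₀A₂/d = 2.35 × 8.85×10⁻¹² × 2.35×10⁻² / 7.45×10⁻⁶ = 6.57×10⁻⁸ F.
C = C₁ + C₂ = 3.24×10⁻⁷ F.
Q = CV = 3.24×10⁻⁷ × 2.02 = 6.54×10⁻⁷ C.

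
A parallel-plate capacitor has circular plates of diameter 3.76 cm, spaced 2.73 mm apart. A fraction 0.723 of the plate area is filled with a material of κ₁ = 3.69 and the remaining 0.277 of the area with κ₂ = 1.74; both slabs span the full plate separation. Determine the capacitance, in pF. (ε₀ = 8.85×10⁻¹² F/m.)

11.3 pF

A = π(3.76/2 cm)² = 1.11×10⁻³ m².
Side-by-side slabs ⇒ two capacitors in parallel, each spanning the full gap.
C₁ = κ₁ε₀A₁/d = 3.69 × 8.85×10⁻¹² × 8.03×10⁻⁴ / 2.73×10⁻³ = 9.60×10⁻¹² F.
C₂ = κ₂ε₀A₂/d = 1.74 × 8.85×10⁻¹² × 3.08×10⁻⁴ / 2.73×10⁻³ = 1.73×10⁻¹² F.
C = C₁ + C₂ = 1.13×10⁻¹¹ F.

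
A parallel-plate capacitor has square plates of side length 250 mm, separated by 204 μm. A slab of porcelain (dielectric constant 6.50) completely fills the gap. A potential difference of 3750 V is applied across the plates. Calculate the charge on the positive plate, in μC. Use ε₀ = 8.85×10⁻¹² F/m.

A = (250 mm)² = 6.25×10⁻² m².
C = κε₀A/d = 6.50 × 8.85×10⁻¹² × 6.25×10⁻² / 2.04×10⁻⁴ = 1.76×10⁻⁸ F.
Q = CV = 1.76×10⁻⁸ × 3750 = 6.61×10⁻⁵ C.

Q ≈ 66.1 μC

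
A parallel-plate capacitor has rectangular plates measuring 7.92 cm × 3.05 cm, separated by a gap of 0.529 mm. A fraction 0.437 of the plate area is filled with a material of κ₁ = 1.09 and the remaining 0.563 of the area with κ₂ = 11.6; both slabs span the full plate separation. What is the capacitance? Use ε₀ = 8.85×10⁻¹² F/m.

C ≈ 283 pF

A = 7.92 × 3.05 cm² = 2.42×10⁻³ m².
Side-by-side slabs ⇒ two capacitors in parallel, each spanning the full gap.
C₁ = κ₁ε₀A₁/d = 1.09 × 8.85×10⁻¹² × 1.06×10⁻³ / 5.29×10⁻⁴ = 1.92×10⁻¹¹ F.
C₂ = κ₂ε₀A₂/d = 11.6 × 8.85×10⁻¹² × 1.36×10⁻³ / 5.29×10⁻⁴ = 2.64×10⁻¹⁰ F.
C = C₁ + C₂ = 2.83×10⁻¹⁰ F.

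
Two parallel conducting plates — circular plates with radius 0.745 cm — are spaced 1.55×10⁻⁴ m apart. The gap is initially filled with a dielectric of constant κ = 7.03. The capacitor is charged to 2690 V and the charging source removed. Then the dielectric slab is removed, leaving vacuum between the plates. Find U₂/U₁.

7.03

Isolated ⇒ Q is held fixed.
C₂ = 0.142 C₁ and U = Q²/(2C), so U₂/U₁ = C₁/C₂ = 7.03.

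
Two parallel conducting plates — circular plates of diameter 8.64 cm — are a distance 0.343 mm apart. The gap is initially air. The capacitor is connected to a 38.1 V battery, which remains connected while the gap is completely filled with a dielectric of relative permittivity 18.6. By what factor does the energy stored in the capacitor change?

Battery connected ⇒ V is held fixed.
C₂ = 18.6 C₁ and U = ½CV², so U₂/U₁ = C₂/C₁ = 18.6.

18.6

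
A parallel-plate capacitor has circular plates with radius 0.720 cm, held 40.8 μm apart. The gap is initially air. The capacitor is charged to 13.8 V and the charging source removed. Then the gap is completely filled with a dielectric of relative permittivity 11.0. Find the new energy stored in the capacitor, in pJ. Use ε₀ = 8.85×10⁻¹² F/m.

306 pJ

A = π(0.720 cm)² = 1.63×10⁻⁴ m².
Initially C₁ = ε₀A/d = 8.85×10⁻¹² × 1.63×10⁻⁴ / 4.08×10⁻⁵ = 3.53×10⁻¹¹ F.
U₁ = 3.36×10⁻⁹ J.
Isolated ⇒ Q is held fixed. C₂ = 11.0 C₁ and U = Q²/(2C), so U₂/U₁ = C₁/C₂ = 0.0909.
U₂ = 0.0909 × 3.36×10⁻⁹ = 3.06×10⁻¹⁰ J.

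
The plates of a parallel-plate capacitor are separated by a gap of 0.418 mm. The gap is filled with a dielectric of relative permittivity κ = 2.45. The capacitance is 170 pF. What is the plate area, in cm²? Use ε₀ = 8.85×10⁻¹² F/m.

A ≈ 32.8 cm²

A = Cd/(κε₀) = 1.70×10⁻¹⁰ × 4.18×10⁻⁴ / (2.45 × 8.85×10⁻¹²) = 3.28×10⁻³ m².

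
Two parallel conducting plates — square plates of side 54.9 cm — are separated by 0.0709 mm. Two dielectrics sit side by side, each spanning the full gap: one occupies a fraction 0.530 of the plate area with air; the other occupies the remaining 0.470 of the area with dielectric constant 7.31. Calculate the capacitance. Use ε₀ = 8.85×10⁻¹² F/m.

A = (54.9 cm)² = 0.301 m².
Side-by-side slabs ⇒ two capacitors in parallel, each spanning the full gap.
C₁ = κ₁ε₀A₁/d = 1.00 × 8.85×10⁻¹² × 0.160 / 7.09×10⁻⁵ = 1.99×10⁻⁸ F.
C₂ = κ₂ε₀A₂/d = 7.31 × 8.85×10⁻¹² × 0.142 / 7.09×10⁻⁵ = 1.29×10⁻⁷ F.
C = C₁ + C₂ = 1.49×10⁻⁷ F.

149 nF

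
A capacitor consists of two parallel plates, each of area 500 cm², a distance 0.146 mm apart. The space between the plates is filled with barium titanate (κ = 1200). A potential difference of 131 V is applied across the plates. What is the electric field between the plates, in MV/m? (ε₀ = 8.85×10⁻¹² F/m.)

E ≈ 0.897 MV/m

E = V/d = 131 / 1.46×10⁻⁴ = 8.97×10⁵ V/m.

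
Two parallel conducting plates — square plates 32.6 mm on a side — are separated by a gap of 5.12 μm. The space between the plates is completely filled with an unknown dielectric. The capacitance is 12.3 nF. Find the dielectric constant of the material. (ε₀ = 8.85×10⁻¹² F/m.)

A = (32.6 mm)² = 1.06×10⁻³ m².
κ = Cd/(ε₀A) = 1.23×10⁻⁸ × 5.12×10⁻⁶ / (8.85×10⁻¹² × 1.06×10⁻³) = 6.70.

6.70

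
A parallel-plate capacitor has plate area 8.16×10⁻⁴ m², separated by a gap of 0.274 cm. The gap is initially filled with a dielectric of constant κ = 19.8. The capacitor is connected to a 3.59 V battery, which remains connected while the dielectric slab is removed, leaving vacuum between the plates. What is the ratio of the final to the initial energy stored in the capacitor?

U₂/U₁ ≈ 0.0505

Battery connected ⇒ V is held fixed.
C₂ = 0.0505 C₁ and U = ½CV², so U₂/U₁ = C₂/C₁ = 0.0505.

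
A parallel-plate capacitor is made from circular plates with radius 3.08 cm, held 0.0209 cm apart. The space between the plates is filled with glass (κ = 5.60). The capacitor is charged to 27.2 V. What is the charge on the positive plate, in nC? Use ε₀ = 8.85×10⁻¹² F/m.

19.2 nC

A = π(3.08 cm)² = 2.98×10⁻³ m².
C = κε₀A/d = 5.60 × 8.85×10⁻¹² × 2.98×10⁻³ / 2.09×10⁻⁴ = 7.07×10⁻¹⁰ F.
Q = CV = 7.07×10⁻¹⁰ × 27.2 = 1.92×10⁻⁸ C.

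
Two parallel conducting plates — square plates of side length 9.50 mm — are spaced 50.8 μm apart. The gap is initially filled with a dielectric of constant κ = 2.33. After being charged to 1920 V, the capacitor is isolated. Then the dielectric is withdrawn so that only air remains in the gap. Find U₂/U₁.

Isolated ⇒ Q is held fixed.
C₂ = 0.429 C₁ and U = Q²/(2C), so U₂/U₁ = C₁/C₂ = 2.33.

U₂/U₁ ≈ 2.33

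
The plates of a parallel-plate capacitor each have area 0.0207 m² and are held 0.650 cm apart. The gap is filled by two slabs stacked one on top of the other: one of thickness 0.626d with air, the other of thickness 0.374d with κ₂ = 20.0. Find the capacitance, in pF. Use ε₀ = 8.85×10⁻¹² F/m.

Stacked slabs ⇒ two capacitors in series, each with the full plate area.
C₁ = κ₁ε₀A/d₁ = 1.00 × 8.85×10⁻¹² × 2.07×10⁻² / 4.07×10⁻³ = 4.50×10⁻¹¹ F.
C₂ = κ₂ε₀A/d₂ = 20.0 × 8.85×10⁻¹² × 2.07×10⁻² / 2.43×10⁻³ = 1.51×10⁻⁹ F.
C = (1/C₁ + 1/C₂)⁻¹ = 4.37×10⁻¹¹ F.

43.7 pF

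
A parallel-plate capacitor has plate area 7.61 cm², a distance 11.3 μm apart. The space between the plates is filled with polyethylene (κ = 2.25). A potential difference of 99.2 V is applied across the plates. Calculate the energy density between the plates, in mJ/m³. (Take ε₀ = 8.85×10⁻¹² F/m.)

E = V/d = 99.2 / 1.13×10⁻⁵ = 8.78×10⁶ V/m.
u = ½κε₀E² = ½ × 2.25 × 8.85×10⁻¹² × (8.78×10⁶)² = 7.67×10² J/m³.

u ≈ 7.67×10⁵ mJ/m³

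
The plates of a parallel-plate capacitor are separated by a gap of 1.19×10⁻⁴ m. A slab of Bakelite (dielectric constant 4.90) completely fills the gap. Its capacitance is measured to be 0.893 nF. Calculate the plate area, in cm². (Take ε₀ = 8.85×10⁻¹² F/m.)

A = Cd/(κε₀) = 8.93×10⁻¹⁰ × 1.19×10⁻⁴ / (4.90 × 8.85×10⁻¹²) = 2.45×10⁻³ m².

A ≈ 24.5 cm²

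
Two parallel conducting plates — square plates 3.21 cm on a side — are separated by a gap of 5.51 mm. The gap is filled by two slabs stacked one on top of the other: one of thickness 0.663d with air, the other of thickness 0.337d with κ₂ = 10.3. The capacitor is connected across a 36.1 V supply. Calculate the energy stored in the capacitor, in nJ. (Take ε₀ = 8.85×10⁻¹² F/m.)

1.55 nJ

A = (3.21 cm)² = 1.03×10⁻³ m².
Stacked slabs ⇒ two capacitors in series, each with the full plate area.
C₁ = κ₁ε₀A/d₁ = 1.00 × 8.85×10⁻¹² × 1.03×10⁻³ / 3.65×10⁻³ = 2.50×10⁻¹² F.
C₂ = κ₂ε₀A/d₂ = 10.3 × 8.85×10⁻¹² × 1.03×10⁻³ / 1.86×10⁻³ = 5.06×10⁻¹¹ F.
C = (1/C₁ + 1/C₂)⁻¹ = 2.38×10⁻¹² F.
U = ½CV² = ½ × 2.38×10⁻¹² × (36.1)² = 1.55×10⁻⁹ J.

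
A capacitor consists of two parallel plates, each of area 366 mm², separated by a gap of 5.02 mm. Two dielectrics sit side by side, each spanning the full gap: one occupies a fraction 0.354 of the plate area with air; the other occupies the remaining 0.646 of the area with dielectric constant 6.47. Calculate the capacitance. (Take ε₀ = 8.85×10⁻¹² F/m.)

2.93 pF

A = 366 mm² = 3.66×10⁻⁴ m².
Side-by-side slabs ⇒ two capacitors in parallel, each spanning the full gap.
C₁ = κ₁ε₀A₁/d = 1.00 × 8.85×10⁻¹² × 1.30×10⁻⁴ / 5.02×10⁻³ = 2.28×10⁻¹³ F.
C₂ = κ₂ε₀A₂/d = 6.47 × 8.85×10⁻¹² × 2.36×10⁻⁴ / 5.02×10⁻³ = 2.70×10⁻¹² F.
C = C₁ + C₂ = 2.93×10⁻¹² F.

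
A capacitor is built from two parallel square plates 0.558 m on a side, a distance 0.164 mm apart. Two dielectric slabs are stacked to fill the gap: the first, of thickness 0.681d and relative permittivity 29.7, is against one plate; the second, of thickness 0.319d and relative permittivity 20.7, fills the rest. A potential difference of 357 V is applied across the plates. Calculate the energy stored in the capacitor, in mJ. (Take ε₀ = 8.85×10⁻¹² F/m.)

A = (0.558 m)² = 0.311 m².
Stacked slabs ⇒ two capacitors in series, each with the full plate area.
C₁ = κ₁ε₀A/d₁ = 29.7 × 8.85×10⁻¹² × 0.311 / 1.12×10⁻⁴ = 7.33×10⁻⁷ F.
C₂ = κ₂ε₀A/d₂ = 20.7 × 8.85×10⁻¹² × 0.311 / 5.23×10⁻⁵ = 1.09×10⁻⁶ F.
C = (1/C₁ + 1/C₂)⁻¹ = 4.38×10⁻⁷ F.
U = ½CV² = ½ × 4.38×10⁻⁷ × (357)² = 2.79×10⁻² J.

U ≈ 27.9 mJ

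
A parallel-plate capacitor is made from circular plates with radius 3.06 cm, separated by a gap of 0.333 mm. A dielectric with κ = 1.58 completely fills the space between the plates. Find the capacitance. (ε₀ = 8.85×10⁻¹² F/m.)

A = π(3.06 cm)² = 2.94×10⁻³ m².
C = κε₀A/d = 1.58 × 8.85×10⁻¹² × 2.94×10⁻³ / 3.33×10⁻⁴ = 1.24×10⁻¹⁰ F.

C ≈ 124 pF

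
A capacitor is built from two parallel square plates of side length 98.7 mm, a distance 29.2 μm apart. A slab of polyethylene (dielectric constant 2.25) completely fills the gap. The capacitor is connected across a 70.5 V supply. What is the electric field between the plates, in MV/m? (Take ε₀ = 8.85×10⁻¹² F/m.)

2.41 MV/m

E = V/d = 70.5 / 2.92×10⁻⁵ = 2.41×10⁶ V/m.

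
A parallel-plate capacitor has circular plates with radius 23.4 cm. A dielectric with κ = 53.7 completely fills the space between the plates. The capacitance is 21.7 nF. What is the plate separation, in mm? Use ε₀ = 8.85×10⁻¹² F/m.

d ≈ 3.77 mm

A = π(23.4 cm)² = 0.172 m².
d = κε₀A/C = 53.7 × 8.85×10⁻¹² × 0.172 / 2.17×10⁻⁸ = 3.77×10⁻³ m.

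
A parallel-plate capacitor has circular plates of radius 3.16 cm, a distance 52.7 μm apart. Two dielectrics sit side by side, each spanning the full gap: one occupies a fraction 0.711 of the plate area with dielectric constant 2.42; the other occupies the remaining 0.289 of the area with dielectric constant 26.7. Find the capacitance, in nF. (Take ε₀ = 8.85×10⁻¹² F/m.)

A = π(3.16 cm)² = 3.14×10⁻³ m².
Side-by-side slabs ⇒ two capacitors in parallel, each spanning the full gap.
C₁ = κ₁ε₀A₁/d = 2.42 × 8.85×10⁻¹² × 2.23×10⁻³ / 5.27×10⁻⁵ = 9.06×10⁻¹⁰ F.
C₂ = κ₂ε₀A₂/d = 26.7 × 8.85×10⁻¹² × 9.07×10⁻⁴ / 5.27×10⁻⁵ = 4.07×10⁻⁹ F.
C = C₁ + C₂ = 4.97×10⁻⁹ F.

C ≈ 4.97 nF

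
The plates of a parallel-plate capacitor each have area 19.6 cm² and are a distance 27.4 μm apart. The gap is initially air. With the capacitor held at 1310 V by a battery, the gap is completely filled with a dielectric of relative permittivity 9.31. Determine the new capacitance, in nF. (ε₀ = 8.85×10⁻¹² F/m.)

C ≈ 5.89 nF

A = 19.6 cm² = 1.96×10⁻³ m².
Initially C₁ = ε₀A/d = 8.85×10⁻¹² × 1.96×10⁻³ / 2.74×10⁻⁵ = 6.33×10⁻¹⁰ F.
C = κε₀A/d scales with κ, so C₂/C₁ = κ = 9.31.
C₂ = 9.31 × 6.33×10⁻¹⁰ = 5.89×10⁻⁹ F.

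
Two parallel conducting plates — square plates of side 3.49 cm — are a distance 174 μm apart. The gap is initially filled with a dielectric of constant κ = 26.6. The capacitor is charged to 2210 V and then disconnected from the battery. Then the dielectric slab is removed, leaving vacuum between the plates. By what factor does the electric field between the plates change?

Isolated ⇒ Q is held fixed.
V₂ = Q/C₂ = V₁/0.0376; E = V/d, so E₂/E₁ = (V₂/V₁)(d₁/d₂) = 26.6.

26.6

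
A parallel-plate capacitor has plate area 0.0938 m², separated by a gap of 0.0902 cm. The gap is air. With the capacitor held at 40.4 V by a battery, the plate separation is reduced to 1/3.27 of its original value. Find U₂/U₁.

3.27

Battery connected ⇒ V is held fixed.
C₂ = 3.27 C₁ and U = ½CV², so U₂/U₁ = C₂/C₁ = 3.27.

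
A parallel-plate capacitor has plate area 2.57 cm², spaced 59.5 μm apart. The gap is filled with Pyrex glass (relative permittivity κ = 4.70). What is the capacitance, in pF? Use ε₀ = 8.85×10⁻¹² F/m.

A = 2.57 cm² = 2.57×10⁻⁴ m².
C = κε₀A/d = 4.70 × 8.85×10⁻¹² × 2.57×10⁻⁴ / 5.95×10⁻⁵ = 1.80×10⁻¹⁰ F.

180 pF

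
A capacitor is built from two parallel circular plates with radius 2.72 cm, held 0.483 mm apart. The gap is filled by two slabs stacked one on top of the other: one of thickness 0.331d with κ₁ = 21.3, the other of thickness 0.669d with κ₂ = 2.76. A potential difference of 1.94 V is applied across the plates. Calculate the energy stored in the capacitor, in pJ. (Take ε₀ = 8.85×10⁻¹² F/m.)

311 pJ

A = π(2.72 cm)² = 2.32×10⁻³ m².
Stacked slabs ⇒ two capacitors in series, each with the full plate area.
C₁ = κ₁ε₀A/d₁ = 21.3 × 8.85×10⁻¹² × 2.32×10⁻³ / 1.60×10⁻⁴ = 2.74×10⁻⁹ F.
C₂ = κ₂ε₀A/d₂ = 2.76 × 8.85×10⁻¹² × 2.32×10⁻³ / 3.23×10⁻⁴ = 1.76×10⁻¹⁰ F.
C = (1/C₁ + 1/C₂)⁻¹ = 1.65×10⁻¹⁰ F.
U = ½CV² = ½ × 1.65×10⁻¹⁰ × (1.94)² = 3.11×10⁻¹⁰ J.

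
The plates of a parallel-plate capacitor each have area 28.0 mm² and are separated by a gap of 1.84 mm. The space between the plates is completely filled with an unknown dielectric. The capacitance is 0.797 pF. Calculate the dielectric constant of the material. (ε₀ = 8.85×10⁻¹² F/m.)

A = 28.0 mm² = 2.80×10⁻⁵ m².
κ = Cd/(ε₀A) = 7.97×10⁻¹³ × 1.84×10⁻³ / (8.85×10⁻¹² × 2.80×10⁻⁵) = 5.92.

5.92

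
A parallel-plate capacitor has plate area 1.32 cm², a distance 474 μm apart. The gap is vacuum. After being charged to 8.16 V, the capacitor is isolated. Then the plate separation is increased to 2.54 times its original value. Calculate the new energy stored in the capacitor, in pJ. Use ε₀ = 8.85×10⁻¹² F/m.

A = 1.32 cm² = 1.32×10⁻⁴ m².
Initially C₁ = ε₀A/d = 8.85×10⁻¹² × 1.32×10⁻⁴ / 4.74×10⁻⁴ = 2.46×10⁻¹² F.
U₁ = 8.21×10⁻¹¹ J.
Isolated ⇒ Q is held fixed. C₂ = 0.394 C₁ and U = Q²/(2C), so U₂/U₁ = C₁/C₂ = 2.54.
U₂ = 2.54 × 8.21×10⁻¹¹ = 2.08×10⁻¹⁰ J.

208 pJ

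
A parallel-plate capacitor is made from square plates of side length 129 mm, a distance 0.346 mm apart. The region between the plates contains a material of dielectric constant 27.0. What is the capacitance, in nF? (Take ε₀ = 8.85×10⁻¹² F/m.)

A = (129 mm)² = 1.66×10⁻² m².
C = κε₀A/d = 27.0 × 8.85×10⁻¹² × 1.66×10⁻² / 3.46×10⁻⁴ = 1.15×10⁻⁸ F.

C ≈ 11.5 nF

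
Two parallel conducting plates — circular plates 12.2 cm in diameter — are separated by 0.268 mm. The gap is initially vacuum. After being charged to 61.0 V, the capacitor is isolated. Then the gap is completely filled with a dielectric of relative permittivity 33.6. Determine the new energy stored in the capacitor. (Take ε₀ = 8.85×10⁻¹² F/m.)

21.4 nJ

A = π(12.2/2 cm)² = 1.17×10⁻² m².
Initially C₁ = ε₀A/d = 8.85×10⁻¹² × 1.17×10⁻² / 2.68×10⁻⁴ = 3.86×10⁻¹⁰ F.
U₁ = 7.18×10⁻⁷ J.
Isolated ⇒ Q is held fixed. C₂ = 33.6 C₁ and U = Q²/(2C), so U₂/U₁ = C₁/C₂ = 0.0298.
U₂ = 0.0298 × 7.18×10⁻⁷ = 2.14×10⁻⁸ J.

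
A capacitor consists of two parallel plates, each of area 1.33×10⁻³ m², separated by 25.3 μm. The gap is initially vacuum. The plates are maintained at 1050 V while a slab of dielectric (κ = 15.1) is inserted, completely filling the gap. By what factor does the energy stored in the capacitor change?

15.1

Battery connected ⇒ V is held fixed.
C₂ = 15.1 C₁ and U = ½CV², so U₂/U₁ = C₂/C₁ = 15.1.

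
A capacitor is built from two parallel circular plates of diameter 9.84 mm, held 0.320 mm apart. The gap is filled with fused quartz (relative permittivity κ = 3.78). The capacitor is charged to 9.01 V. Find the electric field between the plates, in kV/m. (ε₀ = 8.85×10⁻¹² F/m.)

28.2 kV/m

E = V/d = 9.01 / 3.20×10⁻⁴ = 2.82×10⁴ V/m.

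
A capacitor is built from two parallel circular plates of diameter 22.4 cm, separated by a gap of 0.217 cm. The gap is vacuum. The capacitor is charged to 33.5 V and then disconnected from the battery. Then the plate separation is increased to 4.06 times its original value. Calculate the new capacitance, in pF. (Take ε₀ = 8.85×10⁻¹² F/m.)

A = π(22.4/2 cm)² = 3.94×10⁻² m².
Initially C₁ = ε₀A/d = 8.85×10⁻¹² × 3.94×10⁻² / 2.17×10⁻³ = 1.61×10⁻¹⁰ F.
C = ε₀A/d scales as 1/d, so C₂/C₁ = d₁/d₂ = 1/4.06 = 0.246.
C₂ = 0.246 × 1.61×10⁻¹⁰ = 3.96×10⁻¹¹ F.

C ≈ 39.6 pF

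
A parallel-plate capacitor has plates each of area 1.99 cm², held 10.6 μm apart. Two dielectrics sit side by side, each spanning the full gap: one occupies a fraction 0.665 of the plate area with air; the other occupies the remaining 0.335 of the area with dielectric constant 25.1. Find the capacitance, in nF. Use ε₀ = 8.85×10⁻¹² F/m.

C ≈ 1.51 nF

A = 1.99 cm² = 1.99×10⁻⁴ m².
Side-by-side slabs ⇒ two capacitors in parallel, each spanning the full gap.
C₁ = κ₁ε₀A₁/d = 1.00 × 8.85×10⁻¹² × 1.32×10⁻⁴ / 1.06×10⁻⁵ = 1.10×10⁻¹⁰ F.
C₂ = κ₂ε₀A₂/d = 25.1 × 8.85×10⁻¹² × 6.67×10⁻⁵ / 1.06×10⁻⁵ = 1.40×10⁻⁹ F.
C = C₁ + C₂ = 1.51×10⁻⁹ F.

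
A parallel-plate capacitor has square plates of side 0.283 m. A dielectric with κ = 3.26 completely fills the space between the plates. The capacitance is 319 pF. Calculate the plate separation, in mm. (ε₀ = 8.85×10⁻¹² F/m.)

A = (0.283 m)² = 8.01×10⁻² m².
d = κε₀A/C = 3.26 × 8.85×10⁻¹² × 8.01×10⁻² / 3.19×10⁻¹⁰ = 7.24×10⁻³ m.

7.24 mm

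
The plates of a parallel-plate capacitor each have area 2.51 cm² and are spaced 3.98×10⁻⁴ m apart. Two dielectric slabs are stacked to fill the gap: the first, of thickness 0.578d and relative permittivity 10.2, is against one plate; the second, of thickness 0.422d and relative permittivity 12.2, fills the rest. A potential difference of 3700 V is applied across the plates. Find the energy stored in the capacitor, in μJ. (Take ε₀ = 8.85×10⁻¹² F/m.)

A = 2.51 cm² = 2.51×10⁻⁴ m².
Stacked slabs ⇒ two capacitors in series, each with the full plate area.
C₁ = κ₁ε₀A/d₁ = 10.2 × 8.85×10⁻¹² × 2.51×10⁻⁴ / 2.30×10⁻⁴ = 9.85×10⁻¹¹ F.
C₂ = κ₂ε₀A/d₂ = 12.2 × 8.85×10⁻¹² × 2.51×10⁻⁴ / 1.68×10⁻⁴ = 1.61×10⁻¹⁰ F.
C = (1/C₁ + 1/C₂)⁻¹ = 6.12×10⁻¹¹ F.
U = ½CV² = ½ × 6.12×10⁻¹¹ × (3700)² = 4.19×10⁻⁴ J.

U ≈ 419 μJ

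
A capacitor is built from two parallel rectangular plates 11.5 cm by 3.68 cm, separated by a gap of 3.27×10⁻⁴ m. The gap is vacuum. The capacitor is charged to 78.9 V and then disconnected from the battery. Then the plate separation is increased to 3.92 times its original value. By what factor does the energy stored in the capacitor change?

Isolated ⇒ Q is held fixed.
C₂ = 0.255 C₁ and U = Q²/(2C), so U₂/U₁ = C₁/C₂ = 3.92.

3.92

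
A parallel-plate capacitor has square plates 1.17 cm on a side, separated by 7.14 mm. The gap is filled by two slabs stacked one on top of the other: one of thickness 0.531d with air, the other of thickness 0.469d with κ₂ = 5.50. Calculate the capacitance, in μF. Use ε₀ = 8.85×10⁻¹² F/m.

A = (1.17 cm)² = 1.37×10⁻⁴ m².
Stacked slabs ⇒ two capacitors in series, each with the full plate area.
C₁ = κ₁ε₀A/d₁ = 1.00 × 8.85×10⁻¹² × 1.37×10⁻⁴ / 3.79×10⁻³ = 3.20×10⁻¹³ F.
C₂ = κ₂ε₀A/d₂ = 5.50 × 8.85×10⁻¹² × 1.37×10⁻⁴ / 3.35×10⁻³ = 1.99×10⁻¹² F.
C = (1/C₁ + 1/C₂)⁻¹ = 2.75×10⁻¹³ F.

2.75×10⁻⁷ μF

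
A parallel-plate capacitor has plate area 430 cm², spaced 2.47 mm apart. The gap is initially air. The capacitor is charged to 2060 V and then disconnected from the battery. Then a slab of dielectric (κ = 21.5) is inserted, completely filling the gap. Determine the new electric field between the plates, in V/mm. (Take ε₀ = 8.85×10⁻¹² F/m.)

A = 430 cm² = 4.30×10⁻² m².
Initially C₁ = ε₀A/d = 8.85×10⁻¹² × 4.30×10⁻² / 2.47×10⁻³ = 1.54×10⁻¹⁰ F.
E₁ = 8.34×10⁵ V/m.
Isolated ⇒ Q is held fixed. V₂ = Q/C₂ = V₁/21.5; E = V/d, so E₂/E₁ = (V₂/V₁)(d₁/d₂) = 0.0465.
E₂ = 0.0465 × 8.34×10⁵ = 3.88×10⁴ V/m.

E ≈ 38.8 V/mm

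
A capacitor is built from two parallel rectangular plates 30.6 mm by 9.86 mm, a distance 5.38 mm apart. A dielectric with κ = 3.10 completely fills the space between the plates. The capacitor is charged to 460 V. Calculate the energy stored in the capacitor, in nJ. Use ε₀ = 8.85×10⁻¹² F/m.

163 nJ

A = 30.6 × 9.86 mm² = 3.02×10⁻⁴ m².
C = κε₀A/d = 3.10 × 8.85×10⁻¹² × 3.02×10⁻⁴ / 5.38×10⁻³ = 1.54×10⁻¹² F.
U = ½CV² = ½ × 1.54×10⁻¹² × (460)² = 1.63×10⁻⁷ J.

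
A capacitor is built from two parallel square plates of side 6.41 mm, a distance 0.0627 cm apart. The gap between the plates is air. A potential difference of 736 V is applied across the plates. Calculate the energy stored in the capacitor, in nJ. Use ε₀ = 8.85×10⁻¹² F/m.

A = (6.41 mm)² = 4.11×10⁻⁵ m².
C = ε₀A/d = 8.85×10⁻¹² × 4.11×10⁻⁵ / 6.27×10⁻⁴ = 5.80×10⁻¹³ F.
U = ½CV² = ½ × 5.80×10⁻¹³ × (736)² = 1.57×10⁻⁷ J.

U ≈ 157 nJ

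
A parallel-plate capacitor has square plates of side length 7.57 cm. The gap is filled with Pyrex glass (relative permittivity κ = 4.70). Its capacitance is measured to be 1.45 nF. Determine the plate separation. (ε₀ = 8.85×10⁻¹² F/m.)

164 μm

A = (7.57 cm)² = 5.73×10⁻³ m².
d = κε₀A/C = 4.70 × 8.85×10⁻¹² × 5.73×10⁻³ / 1.45×10⁻⁹ = 1.64×10⁻⁴ m.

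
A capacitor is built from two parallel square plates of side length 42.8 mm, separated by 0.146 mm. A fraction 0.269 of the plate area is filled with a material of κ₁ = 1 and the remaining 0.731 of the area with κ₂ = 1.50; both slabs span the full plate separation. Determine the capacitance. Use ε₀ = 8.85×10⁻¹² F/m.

152 pF

A = (42.8 mm)² = 1.83×10⁻³ m².
Side-by-side slabs ⇒ two capacitors in parallel, each spanning the full gap.
C₁ = κ₁ε₀A₁/d = 1.00 × 8.85×10⁻¹² × 4.93×10⁻⁴ / 1.46×10⁻⁴ = 2.99×10⁻¹¹ F.
C₂ = κ₂ε₀A₂/d = 1.50 × 8.85×10⁻¹² × 1.34×10⁻³ / 1.46×10⁻⁴ = 1.22×10⁻¹⁰ F.
C = C₁ + C₂ = 1.52×10⁻¹⁰ F.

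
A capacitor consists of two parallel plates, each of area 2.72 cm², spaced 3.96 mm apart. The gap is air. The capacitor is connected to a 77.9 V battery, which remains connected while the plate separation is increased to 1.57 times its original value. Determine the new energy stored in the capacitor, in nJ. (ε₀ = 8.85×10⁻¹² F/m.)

A = 2.72 cm² = 2.72×10⁻⁴ m².
Initially C₁ = ε₀A/d = 8.85×10⁻¹² × 2.72×10⁻⁴ / 3.96×10⁻³ = 6.08×10⁻¹³ F.
U₁ = 1.84×10⁻⁹ J.
Battery connected ⇒ V is held fixed. C₂ = 0.637 C₁ and U = ½CV², so U₂/U₁ = C₂/C₁ = 0.637.
U₂ = 0.637 × 1.84×10⁻⁹ = 1.17×10⁻⁹ J.

U ≈ 1.17 nJ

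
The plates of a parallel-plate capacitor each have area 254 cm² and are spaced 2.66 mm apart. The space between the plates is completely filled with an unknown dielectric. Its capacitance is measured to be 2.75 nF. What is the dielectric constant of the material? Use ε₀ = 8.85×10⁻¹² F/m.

κ ≈ 32.5

A = 254 cm² = 2.54×10⁻² m².
κ = Cd/(ε₀A) = 2.75×10⁻⁹ × 2.66×10⁻³ / (8.85×10⁻¹² × 2.54×10⁻²) = 32.5.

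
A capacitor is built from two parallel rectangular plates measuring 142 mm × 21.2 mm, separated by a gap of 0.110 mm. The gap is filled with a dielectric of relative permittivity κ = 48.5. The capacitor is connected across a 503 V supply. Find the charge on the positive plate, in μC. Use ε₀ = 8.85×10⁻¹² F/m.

Q ≈ 5.91 μC

A = 142 × 21.2 mm² = 3.01×10⁻³ m².
C = κε₀A/d = 48.5 × 8.85×10⁻¹² × 3.01×10⁻³ / 1.10×10⁻⁴ = 1.17×10⁻⁸ F.
Q = CV = 1.17×10⁻⁸ × 503 = 5.91×10⁻⁶ C.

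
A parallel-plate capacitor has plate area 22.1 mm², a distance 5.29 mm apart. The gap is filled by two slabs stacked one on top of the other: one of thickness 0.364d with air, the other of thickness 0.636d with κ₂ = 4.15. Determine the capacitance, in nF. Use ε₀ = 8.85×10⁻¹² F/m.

A = 22.1 mm² = 2.21×10⁻⁵ m².
Stacked slabs ⇒ two capacitors in series, each with the full plate area.
C₁ = κ₁ε₀A/d₁ = 1.00 × 8.85×10⁻¹² × 2.21×10⁻⁵ / 1.93×10⁻³ = 1.02×10⁻¹³ F.
C₂ = κ₂ε₀A/d₂ = 4.15 × 8.85×10⁻¹² × 2.21×10⁻⁵ / 3.36×10⁻³ = 2.41×10⁻¹³ F.
C = (1/C₁ + 1/C₂)⁻¹ = 7.15×10⁻¹⁴ F.

7.15×10⁻⁵ nF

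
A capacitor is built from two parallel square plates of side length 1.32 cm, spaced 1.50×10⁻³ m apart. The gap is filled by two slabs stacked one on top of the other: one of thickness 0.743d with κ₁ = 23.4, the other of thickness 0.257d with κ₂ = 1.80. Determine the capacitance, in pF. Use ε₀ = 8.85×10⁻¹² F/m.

5.89 pF

A = (1.32 cm)² = 1.74×10⁻⁴ m².
Stacked slabs ⇒ two capacitors in series, each with the full plate area.
C₁ = κ₁ε₀A/d₁ = 23.4 × 8.85×10⁻¹² × 1.74×10⁻⁴ / 1.11×10⁻³ = 3.24×10⁻¹¹ F.
C₂ = κ₂ε₀A/d₂ = 1.80 × 8.85×10⁻¹² × 1.74×10⁻⁴ / 3.85×10⁻⁴ = 7.20×10⁻¹² F.
C = (1/C₁ + 1/C₂)⁻¹ = 5.89×10⁻¹² F.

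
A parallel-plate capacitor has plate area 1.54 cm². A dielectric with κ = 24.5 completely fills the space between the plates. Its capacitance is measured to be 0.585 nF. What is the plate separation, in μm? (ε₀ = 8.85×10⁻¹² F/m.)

d ≈ 57.1 μm

A = 1.54 cm² = 1.54×10⁻⁴ m².
d = κε₀A/C = 24.5 × 8.85×10⁻¹² × 1.54×10⁻⁴ / 5.85×10⁻¹⁰ = 5.71×10⁻⁵ m.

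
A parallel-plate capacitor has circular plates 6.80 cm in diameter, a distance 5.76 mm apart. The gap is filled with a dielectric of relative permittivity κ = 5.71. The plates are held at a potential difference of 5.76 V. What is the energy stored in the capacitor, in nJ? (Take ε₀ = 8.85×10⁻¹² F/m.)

A = π(6.80/2 cm)² = 3.63×10⁻³ m².
C = κε₀A/d = 5.71 × 8.85×10⁻¹² × 3.63×10⁻³ / 5.76×10⁻³ = 3.19×10⁻¹¹ F.
U = ½CV² = ½ × 3.19×10⁻¹¹ × (5.76)² = 5.29×10⁻¹⁰ J.

0.529 nJ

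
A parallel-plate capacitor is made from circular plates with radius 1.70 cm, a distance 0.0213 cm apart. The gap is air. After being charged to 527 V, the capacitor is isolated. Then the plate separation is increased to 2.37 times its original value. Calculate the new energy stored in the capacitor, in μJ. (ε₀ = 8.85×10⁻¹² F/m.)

A = π(1.70 cm)² = 9.08×10⁻⁴ m².
Initially C₁ = ε₀A/d = 8.85×10⁻¹² × 9.08×10⁻⁴ / 2.13×10⁻⁴ = 3.77×10⁻¹¹ F.
U₁ = 5.24×10⁻⁶ J.
Isolated ⇒ Q is held fixed. C₂ = 0.422 C₁ and U = Q²/(2C), so U₂/U₁ = C₁/C₂ = 2.37.
U₂ = 2.37 × 5.24×10⁻⁶ = 1.24×10⁻⁵ J.

U ≈ 12.4 μJ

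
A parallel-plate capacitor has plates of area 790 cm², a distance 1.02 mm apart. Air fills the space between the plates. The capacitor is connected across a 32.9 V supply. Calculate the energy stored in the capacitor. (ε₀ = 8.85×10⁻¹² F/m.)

U ≈ 371 nJ

A = 790 cm² = 7.90×10⁻² m².
C = ε₀A/d = 8.85×10⁻¹² × 7.90×10⁻² / 1.02×10⁻³ = 6.85×10⁻¹⁰ F.
U = ½CV² = ½ × 6.85×10⁻¹⁰ × (32.9)² = 3.71×10⁻⁷ J.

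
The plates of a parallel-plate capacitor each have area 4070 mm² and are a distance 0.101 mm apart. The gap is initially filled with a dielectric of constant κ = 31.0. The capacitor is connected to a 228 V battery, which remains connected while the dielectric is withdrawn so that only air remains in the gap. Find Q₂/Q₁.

Q₂/Q₁ ≈ 0.0323

Battery connected ⇒ V is held fixed.
C₂ = 0.0323 C₁ and Q = CV, so Q₂/Q₁ = C₂/C₁ = 0.0323.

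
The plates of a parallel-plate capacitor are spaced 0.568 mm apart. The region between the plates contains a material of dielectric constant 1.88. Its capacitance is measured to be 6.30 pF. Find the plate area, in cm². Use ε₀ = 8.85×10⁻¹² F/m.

A = Cd/(κε₀) = 6.30×10⁻¹² × 5.68×10⁻⁴ / (1.88 × 8.85×10⁻¹²) = 2.15×10⁻⁴ m².

2.15 cm²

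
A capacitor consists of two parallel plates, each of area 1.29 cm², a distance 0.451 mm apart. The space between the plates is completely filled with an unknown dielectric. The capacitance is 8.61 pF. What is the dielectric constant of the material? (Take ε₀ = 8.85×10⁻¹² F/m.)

A = 1.29 cm² = 1.29×10⁻⁴ m².
κ = Cd/(ε₀A) = 8.61×10⁻¹² × 4.51×10⁻⁴ / (8.85×10⁻¹² × 1.29×10⁻⁴) = 3.40.

3.40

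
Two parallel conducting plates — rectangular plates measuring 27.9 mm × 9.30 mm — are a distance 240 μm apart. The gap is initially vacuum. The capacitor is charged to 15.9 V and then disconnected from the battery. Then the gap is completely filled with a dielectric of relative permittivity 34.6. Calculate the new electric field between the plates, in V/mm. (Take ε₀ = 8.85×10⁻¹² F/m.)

A = 27.9 × 9.30 mm² = 2.59×10⁻⁴ m².
Initially C₁ = ε₀A/d = 8.85×10⁻¹² × 2.59×10⁻⁴ / 2.40×10⁻⁴ = 9.57×10⁻¹² F.
E₁ = 6.63×10⁴ V/m.
Isolated ⇒ Q is held fixed. V₂ = Q/C₂ = V₁/34.6; E = V/d, so E₂/E₁ = (V₂/V₁)(d₁/d₂) = 0.0289.
E₂ = 0.0289 × 6.63×10⁴ = 1.91×10³ V/m.

E ≈ 1.91 V/mm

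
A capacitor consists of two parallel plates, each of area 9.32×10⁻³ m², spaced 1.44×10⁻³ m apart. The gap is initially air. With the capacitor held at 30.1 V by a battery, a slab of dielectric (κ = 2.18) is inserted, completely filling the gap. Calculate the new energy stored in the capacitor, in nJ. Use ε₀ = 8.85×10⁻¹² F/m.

56.6 nJ

Initially C₁ = ε₀A/d = 8.85×10⁻¹² × 9.32×10⁻³ / 1.44×10⁻³ = 5.73×10⁻¹¹ F.
U₁ = 2.59×10⁻⁸ J.
Battery connected ⇒ V is held fixed. C₂ = 2.18 C₁ and U = ½CV², so U₂/U₁ = C₂/C₁ = 2.18.
U₂ = 2.18 × 2.59×10⁻⁸ = 5.66×10⁻⁸ J.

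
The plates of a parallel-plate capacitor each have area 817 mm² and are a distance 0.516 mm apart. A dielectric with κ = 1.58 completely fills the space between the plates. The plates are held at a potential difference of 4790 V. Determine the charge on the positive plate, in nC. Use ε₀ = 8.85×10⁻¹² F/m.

Q ≈ 106 nC

A = 817 mm² = 8.17×10⁻⁴ m².
C = κε₀A/d = 1.58 × 8.85×10⁻¹² × 8.17×10⁻⁴ / 5.16×10⁻⁴ = 2.21×10⁻¹¹ F.
Q = CV = 2.21×10⁻¹¹ × 4790 = 1.06×10⁻⁷ C.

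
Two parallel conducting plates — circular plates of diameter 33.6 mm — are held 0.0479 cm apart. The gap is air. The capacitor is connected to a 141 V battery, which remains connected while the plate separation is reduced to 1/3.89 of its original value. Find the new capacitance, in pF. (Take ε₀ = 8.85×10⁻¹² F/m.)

A = π(33.6/2 mm)² = 8.87×10⁻⁴ m².
Initially C₁ = ε₀A/d = 8.85×10⁻¹² × 8.87×10⁻⁴ / 4.79×10⁻⁴ = 1.64×10⁻¹¹ F.
C = ε₀A/d scales as 1/d, so C₂/C₁ = d₁/d₂ = 3.89.
C₂ = 3.89 × 1.64×10⁻¹¹ = 6.37×10⁻¹¹ F.

63.7 pF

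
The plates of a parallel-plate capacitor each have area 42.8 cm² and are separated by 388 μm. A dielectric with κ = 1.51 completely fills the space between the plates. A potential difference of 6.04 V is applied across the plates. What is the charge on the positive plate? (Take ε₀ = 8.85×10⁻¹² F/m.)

A = 42.8 cm² = 4.28×10⁻³ m².
C = κε₀A/d = 1.51 × 8.85×10⁻¹² × 4.28×10⁻³ / 3.88×10⁻⁴ = 1.47×10⁻¹⁰ F.
Q = CV = 1.47×10⁻¹⁰ × 6.04 = 8.90×10⁻¹⁰ C.

0.890 nC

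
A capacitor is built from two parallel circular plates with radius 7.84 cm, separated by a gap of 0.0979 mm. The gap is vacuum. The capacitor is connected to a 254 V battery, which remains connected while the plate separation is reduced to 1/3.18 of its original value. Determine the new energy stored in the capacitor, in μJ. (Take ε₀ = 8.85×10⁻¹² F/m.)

U ≈ 179 μJ

A = π(7.84 cm)² = 1.93×10⁻² m².
Initially C₁ = ε₀A/d = 8.85×10⁻¹² × 1.93×10⁻² / 9.79×10⁻⁵ = 1.75×10⁻⁹ F.
U₁ = 5.63×10⁻⁵ J.
Battery connected ⇒ V is held fixed. C₂ = 3.18 C₁ and U = ½CV², so U₂/U₁ = C₂/C₁ = 3.18.
U₂ = 3.18 × 5.63×10⁻⁵ = 1.79×10⁻⁴ J.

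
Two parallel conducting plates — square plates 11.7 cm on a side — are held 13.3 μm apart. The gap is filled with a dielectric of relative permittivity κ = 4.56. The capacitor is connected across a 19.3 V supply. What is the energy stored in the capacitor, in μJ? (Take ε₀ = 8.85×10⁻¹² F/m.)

7.74 μJ

A = (11.7 cm)² = 1.37×10⁻² m².
C = κε₀A/d = 4.56 × 8.85×10⁻¹² × 1.37×10⁻² / 1.33×10⁻⁵ = 4.15×10⁻⁸ F.
U = ½CV² = ½ × 4.15×10⁻⁸ × (19.3)² = 7.74×10⁻⁶ J.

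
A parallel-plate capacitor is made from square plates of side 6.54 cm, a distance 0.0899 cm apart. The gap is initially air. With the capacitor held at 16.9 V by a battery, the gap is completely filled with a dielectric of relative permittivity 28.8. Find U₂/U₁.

28.8

Battery connected ⇒ V is held fixed.
C₂ = 28.8 C₁ and U = ½CV², so U₂/U₁ = C₂/C₁ = 28.8.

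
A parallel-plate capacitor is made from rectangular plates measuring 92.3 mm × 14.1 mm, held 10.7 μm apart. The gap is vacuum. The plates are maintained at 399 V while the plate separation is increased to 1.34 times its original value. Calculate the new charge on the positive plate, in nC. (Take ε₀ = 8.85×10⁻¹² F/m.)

Q ≈ 321 nC

A = 92.3 × 14.1 mm² = 1.30×10⁻³ m².
Initially C₁ = ε₀A/d = 8.85×10⁻¹² × 1.30×10⁻³ / 1.07×10⁻⁵ = 1.08×10⁻⁹ F.
Q₁ = 4.29×10⁻⁷ C.
Battery connected ⇒ V is held fixed. C₂ = 0.746 C₁ and Q = CV, so Q₂/Q₁ = C₂/C₁ = 0.746.
Q₂ = 0.746 × 4.29×10⁻⁷ = 3.21×10⁻⁷ C.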